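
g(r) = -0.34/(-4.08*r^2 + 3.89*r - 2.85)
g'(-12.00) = 0.00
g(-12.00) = 0.00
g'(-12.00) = 0.00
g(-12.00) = 0.00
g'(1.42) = -0.08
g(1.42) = 0.06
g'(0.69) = -0.13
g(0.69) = 0.16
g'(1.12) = -0.14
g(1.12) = 0.09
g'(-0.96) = 0.04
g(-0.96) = 0.03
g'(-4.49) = 0.00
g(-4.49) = 0.00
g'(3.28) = -0.01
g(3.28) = 0.01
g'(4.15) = -0.00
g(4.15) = 0.01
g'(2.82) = -0.01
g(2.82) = 0.01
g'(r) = -0.34*(8.16*r - 3.89)/(-4.08*r^2 + 3.89*r - 2.85)^2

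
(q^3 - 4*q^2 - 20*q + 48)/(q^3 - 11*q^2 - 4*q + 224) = (q^2 - 8*q + 12)/(q^2 - 15*q + 56)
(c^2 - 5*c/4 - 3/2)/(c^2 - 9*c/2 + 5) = (4*c + 3)/(2*(2*c - 5))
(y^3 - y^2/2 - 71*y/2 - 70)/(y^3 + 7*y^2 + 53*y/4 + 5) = 2*(y - 7)/(2*y + 1)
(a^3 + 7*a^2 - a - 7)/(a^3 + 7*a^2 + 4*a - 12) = (a^2 + 8*a + 7)/(a^2 + 8*a + 12)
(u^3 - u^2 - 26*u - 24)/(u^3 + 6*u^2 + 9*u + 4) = (u - 6)/(u + 1)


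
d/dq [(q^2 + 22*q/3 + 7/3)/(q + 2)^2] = 10*(3 - q)/(3*(q^3 + 6*q^2 + 12*q + 8))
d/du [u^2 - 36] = 2*u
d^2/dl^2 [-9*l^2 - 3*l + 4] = -18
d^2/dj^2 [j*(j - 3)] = 2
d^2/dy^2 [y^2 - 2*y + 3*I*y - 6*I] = 2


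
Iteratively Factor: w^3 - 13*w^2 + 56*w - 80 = (w - 4)*(w^2 - 9*w + 20) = (w - 4)^2*(w - 5)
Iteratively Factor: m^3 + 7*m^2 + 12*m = (m + 3)*(m^2 + 4*m) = m*(m + 3)*(m + 4)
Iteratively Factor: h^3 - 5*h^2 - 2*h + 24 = (h - 4)*(h^2 - h - 6) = (h - 4)*(h - 3)*(h + 2)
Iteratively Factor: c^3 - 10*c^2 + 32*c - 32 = (c - 2)*(c^2 - 8*c + 16) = (c - 4)*(c - 2)*(c - 4)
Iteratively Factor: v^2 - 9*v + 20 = (v - 5)*(v - 4)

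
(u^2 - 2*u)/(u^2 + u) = (u - 2)/(u + 1)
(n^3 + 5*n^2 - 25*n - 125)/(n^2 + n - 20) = (n^2 - 25)/(n - 4)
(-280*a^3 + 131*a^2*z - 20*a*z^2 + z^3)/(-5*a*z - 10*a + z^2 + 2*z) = (56*a^2 - 15*a*z + z^2)/(z + 2)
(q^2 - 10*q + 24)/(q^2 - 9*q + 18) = (q - 4)/(q - 3)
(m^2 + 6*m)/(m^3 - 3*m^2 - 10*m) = (m + 6)/(m^2 - 3*m - 10)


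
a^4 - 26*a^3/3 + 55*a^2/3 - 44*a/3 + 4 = (a - 6)*(a - 1)^2*(a - 2/3)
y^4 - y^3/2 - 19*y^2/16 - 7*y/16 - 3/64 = (y - 3/2)*(y + 1/4)^2*(y + 1/2)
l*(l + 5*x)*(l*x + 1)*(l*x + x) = l^4*x^2 + 5*l^3*x^3 + l^3*x^2 + l^3*x + 5*l^2*x^3 + 5*l^2*x^2 + l^2*x + 5*l*x^2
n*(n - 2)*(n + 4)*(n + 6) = n^4 + 8*n^3 + 4*n^2 - 48*n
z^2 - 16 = (z - 4)*(z + 4)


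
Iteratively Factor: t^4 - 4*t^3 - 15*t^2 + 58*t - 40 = (t - 5)*(t^3 + t^2 - 10*t + 8) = (t - 5)*(t - 2)*(t^2 + 3*t - 4) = (t - 5)*(t - 2)*(t - 1)*(t + 4)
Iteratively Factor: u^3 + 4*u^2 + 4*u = (u + 2)*(u^2 + 2*u) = (u + 2)^2*(u)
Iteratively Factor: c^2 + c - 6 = (c + 3)*(c - 2)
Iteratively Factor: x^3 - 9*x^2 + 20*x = (x - 5)*(x^2 - 4*x) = (x - 5)*(x - 4)*(x)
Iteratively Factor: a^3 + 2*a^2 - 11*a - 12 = (a - 3)*(a^2 + 5*a + 4) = (a - 3)*(a + 1)*(a + 4)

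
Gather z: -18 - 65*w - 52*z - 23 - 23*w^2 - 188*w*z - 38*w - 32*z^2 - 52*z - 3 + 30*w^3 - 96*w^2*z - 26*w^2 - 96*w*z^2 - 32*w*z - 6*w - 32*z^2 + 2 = 30*w^3 - 49*w^2 - 109*w + z^2*(-96*w - 64) + z*(-96*w^2 - 220*w - 104) - 42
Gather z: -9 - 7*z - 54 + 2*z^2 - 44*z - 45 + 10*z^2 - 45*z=12*z^2 - 96*z - 108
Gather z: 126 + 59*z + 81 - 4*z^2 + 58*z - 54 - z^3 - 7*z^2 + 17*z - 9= -z^3 - 11*z^2 + 134*z + 144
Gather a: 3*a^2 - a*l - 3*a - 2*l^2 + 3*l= 3*a^2 + a*(-l - 3) - 2*l^2 + 3*l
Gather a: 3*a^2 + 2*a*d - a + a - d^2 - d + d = 3*a^2 + 2*a*d - d^2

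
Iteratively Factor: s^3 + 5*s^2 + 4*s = (s)*(s^2 + 5*s + 4) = s*(s + 1)*(s + 4)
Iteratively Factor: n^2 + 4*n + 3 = (n + 1)*(n + 3)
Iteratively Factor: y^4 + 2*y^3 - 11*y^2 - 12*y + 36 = (y - 2)*(y^3 + 4*y^2 - 3*y - 18) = (y - 2)^2*(y^2 + 6*y + 9) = (y - 2)^2*(y + 3)*(y + 3)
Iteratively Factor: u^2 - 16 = (u - 4)*(u + 4)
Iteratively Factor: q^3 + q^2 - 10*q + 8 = (q - 2)*(q^2 + 3*q - 4) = (q - 2)*(q - 1)*(q + 4)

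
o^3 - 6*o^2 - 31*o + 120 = (o - 8)*(o - 3)*(o + 5)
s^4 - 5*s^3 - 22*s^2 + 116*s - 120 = (s - 6)*(s - 2)^2*(s + 5)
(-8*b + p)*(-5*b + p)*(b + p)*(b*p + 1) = 40*b^4*p + 27*b^3*p^2 + 40*b^3 - 12*b^2*p^3 + 27*b^2*p + b*p^4 - 12*b*p^2 + p^3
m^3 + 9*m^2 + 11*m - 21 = (m - 1)*(m + 3)*(m + 7)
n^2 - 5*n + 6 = (n - 3)*(n - 2)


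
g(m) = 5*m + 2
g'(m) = 5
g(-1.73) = -6.65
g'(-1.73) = 5.00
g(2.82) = 16.10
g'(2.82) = 5.00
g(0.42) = 4.10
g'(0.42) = 5.00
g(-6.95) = -32.75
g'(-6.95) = 5.00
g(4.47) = 24.35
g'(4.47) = 5.00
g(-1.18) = -3.90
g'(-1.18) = 5.00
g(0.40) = 4.00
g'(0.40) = 5.00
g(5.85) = 31.25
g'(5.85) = 5.00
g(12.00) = 62.00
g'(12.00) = 5.00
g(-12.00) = -58.00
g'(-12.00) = 5.00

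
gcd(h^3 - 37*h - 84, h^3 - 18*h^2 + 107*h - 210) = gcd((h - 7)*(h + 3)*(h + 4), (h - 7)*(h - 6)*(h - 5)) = h - 7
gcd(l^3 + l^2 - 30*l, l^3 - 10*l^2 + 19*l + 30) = l - 5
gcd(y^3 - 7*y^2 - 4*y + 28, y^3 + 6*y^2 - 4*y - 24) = y^2 - 4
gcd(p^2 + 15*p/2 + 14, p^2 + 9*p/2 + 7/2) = p + 7/2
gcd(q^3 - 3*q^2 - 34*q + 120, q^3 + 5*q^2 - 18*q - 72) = q^2 + 2*q - 24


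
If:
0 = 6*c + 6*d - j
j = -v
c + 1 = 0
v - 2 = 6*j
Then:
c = -1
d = 20/21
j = -2/7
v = 2/7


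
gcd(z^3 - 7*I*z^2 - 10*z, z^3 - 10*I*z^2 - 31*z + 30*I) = z^2 - 7*I*z - 10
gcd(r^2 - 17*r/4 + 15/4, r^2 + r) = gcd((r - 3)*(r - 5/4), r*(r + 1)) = 1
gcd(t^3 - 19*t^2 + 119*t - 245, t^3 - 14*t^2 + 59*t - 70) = t^2 - 12*t + 35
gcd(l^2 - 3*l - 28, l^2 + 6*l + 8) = l + 4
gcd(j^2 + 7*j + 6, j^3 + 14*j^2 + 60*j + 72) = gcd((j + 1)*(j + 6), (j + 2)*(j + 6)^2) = j + 6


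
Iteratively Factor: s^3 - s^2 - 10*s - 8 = (s + 2)*(s^2 - 3*s - 4) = (s + 1)*(s + 2)*(s - 4)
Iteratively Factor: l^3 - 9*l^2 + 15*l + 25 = (l - 5)*(l^2 - 4*l - 5) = (l - 5)*(l + 1)*(l - 5)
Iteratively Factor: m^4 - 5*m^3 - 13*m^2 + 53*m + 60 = (m + 3)*(m^3 - 8*m^2 + 11*m + 20) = (m - 5)*(m + 3)*(m^2 - 3*m - 4) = (m - 5)*(m - 4)*(m + 3)*(m + 1)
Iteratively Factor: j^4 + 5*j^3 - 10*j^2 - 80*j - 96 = (j - 4)*(j^3 + 9*j^2 + 26*j + 24) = (j - 4)*(j + 2)*(j^2 + 7*j + 12) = (j - 4)*(j + 2)*(j + 4)*(j + 3)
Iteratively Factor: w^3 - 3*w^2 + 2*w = (w - 1)*(w^2 - 2*w) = w*(w - 1)*(w - 2)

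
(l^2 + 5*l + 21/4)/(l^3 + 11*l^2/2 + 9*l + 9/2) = (l + 7/2)/(l^2 + 4*l + 3)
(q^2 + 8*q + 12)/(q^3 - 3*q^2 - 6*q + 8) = (q + 6)/(q^2 - 5*q + 4)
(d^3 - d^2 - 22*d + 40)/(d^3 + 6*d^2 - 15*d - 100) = (d - 2)/(d + 5)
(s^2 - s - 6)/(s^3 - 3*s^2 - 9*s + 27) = (s + 2)/(s^2 - 9)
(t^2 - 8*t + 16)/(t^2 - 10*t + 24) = (t - 4)/(t - 6)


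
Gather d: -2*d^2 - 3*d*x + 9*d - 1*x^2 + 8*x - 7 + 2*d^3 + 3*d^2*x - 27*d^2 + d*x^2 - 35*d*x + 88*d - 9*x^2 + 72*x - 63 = 2*d^3 + d^2*(3*x - 29) + d*(x^2 - 38*x + 97) - 10*x^2 + 80*x - 70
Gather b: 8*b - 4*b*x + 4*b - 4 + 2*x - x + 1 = b*(12 - 4*x) + x - 3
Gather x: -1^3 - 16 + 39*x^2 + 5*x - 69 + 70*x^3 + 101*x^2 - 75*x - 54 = 70*x^3 + 140*x^2 - 70*x - 140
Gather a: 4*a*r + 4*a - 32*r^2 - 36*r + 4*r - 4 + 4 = a*(4*r + 4) - 32*r^2 - 32*r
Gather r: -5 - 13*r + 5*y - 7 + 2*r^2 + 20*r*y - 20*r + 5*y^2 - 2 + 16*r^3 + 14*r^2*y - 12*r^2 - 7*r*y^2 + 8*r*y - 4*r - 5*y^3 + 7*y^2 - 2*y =16*r^3 + r^2*(14*y - 10) + r*(-7*y^2 + 28*y - 37) - 5*y^3 + 12*y^2 + 3*y - 14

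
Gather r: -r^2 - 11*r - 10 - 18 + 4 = -r^2 - 11*r - 24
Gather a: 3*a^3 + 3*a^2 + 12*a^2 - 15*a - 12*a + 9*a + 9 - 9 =3*a^3 + 15*a^2 - 18*a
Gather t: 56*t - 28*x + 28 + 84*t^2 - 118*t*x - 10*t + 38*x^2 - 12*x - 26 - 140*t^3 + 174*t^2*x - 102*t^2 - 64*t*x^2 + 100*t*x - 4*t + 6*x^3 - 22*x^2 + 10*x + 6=-140*t^3 + t^2*(174*x - 18) + t*(-64*x^2 - 18*x + 42) + 6*x^3 + 16*x^2 - 30*x + 8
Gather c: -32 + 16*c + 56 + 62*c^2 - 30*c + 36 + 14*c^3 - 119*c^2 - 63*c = 14*c^3 - 57*c^2 - 77*c + 60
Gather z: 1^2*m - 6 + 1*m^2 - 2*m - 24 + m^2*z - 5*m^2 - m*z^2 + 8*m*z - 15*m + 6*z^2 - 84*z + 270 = -4*m^2 - 16*m + z^2*(6 - m) + z*(m^2 + 8*m - 84) + 240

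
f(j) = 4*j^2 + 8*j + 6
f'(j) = 8*j + 8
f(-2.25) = 8.25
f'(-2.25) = -10.00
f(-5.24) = 73.91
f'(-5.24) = -33.92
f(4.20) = 110.16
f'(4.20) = 41.60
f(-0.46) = 3.17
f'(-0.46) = 4.32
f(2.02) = 38.48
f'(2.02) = 24.16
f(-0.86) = 2.08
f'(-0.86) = 1.12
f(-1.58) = 3.35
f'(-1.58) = -4.64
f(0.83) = 15.40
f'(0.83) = 14.64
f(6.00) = 198.00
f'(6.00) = 56.00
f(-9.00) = 258.00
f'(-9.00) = -64.00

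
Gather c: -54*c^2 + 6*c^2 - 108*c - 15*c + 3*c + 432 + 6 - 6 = -48*c^2 - 120*c + 432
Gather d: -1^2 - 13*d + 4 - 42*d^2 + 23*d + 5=-42*d^2 + 10*d + 8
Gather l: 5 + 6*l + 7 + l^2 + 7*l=l^2 + 13*l + 12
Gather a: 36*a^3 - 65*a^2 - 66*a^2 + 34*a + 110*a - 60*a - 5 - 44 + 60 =36*a^3 - 131*a^2 + 84*a + 11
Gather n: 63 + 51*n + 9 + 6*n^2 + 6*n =6*n^2 + 57*n + 72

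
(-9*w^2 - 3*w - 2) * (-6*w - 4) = 54*w^3 + 54*w^2 + 24*w + 8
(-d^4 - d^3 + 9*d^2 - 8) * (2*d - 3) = -2*d^5 + d^4 + 21*d^3 - 27*d^2 - 16*d + 24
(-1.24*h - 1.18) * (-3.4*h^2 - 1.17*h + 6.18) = 4.216*h^3 + 5.4628*h^2 - 6.2826*h - 7.2924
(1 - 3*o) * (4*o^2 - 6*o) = -12*o^3 + 22*o^2 - 6*o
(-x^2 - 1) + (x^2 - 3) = -4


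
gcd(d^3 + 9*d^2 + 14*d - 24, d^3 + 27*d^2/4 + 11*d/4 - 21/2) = d^2 + 5*d - 6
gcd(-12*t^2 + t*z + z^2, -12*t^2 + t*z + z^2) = -12*t^2 + t*z + z^2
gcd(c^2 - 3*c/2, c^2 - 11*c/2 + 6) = c - 3/2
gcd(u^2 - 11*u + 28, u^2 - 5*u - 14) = u - 7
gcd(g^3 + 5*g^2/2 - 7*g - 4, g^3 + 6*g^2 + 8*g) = g + 4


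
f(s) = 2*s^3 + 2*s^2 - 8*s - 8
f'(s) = 6*s^2 + 4*s - 8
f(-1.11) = 0.61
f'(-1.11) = -5.05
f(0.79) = -12.09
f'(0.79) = -1.10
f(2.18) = 4.79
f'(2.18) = 29.23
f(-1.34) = 1.50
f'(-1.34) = -2.59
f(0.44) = -10.96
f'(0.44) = -5.08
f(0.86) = -12.13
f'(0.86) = -0.12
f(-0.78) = -1.49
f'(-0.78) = -7.47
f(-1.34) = 1.50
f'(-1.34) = -2.59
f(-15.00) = -6188.00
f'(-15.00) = 1282.00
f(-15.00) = -6188.00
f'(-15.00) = 1282.00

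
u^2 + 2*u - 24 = (u - 4)*(u + 6)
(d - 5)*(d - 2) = d^2 - 7*d + 10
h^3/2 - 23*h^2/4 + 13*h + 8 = (h/2 + 1/4)*(h - 8)*(h - 4)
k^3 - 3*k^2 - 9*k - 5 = (k - 5)*(k + 1)^2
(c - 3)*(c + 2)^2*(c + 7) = c^4 + 8*c^3 - c^2 - 68*c - 84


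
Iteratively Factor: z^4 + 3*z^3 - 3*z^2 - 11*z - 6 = (z + 3)*(z^3 - 3*z - 2) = (z - 2)*(z + 3)*(z^2 + 2*z + 1) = (z - 2)*(z + 1)*(z + 3)*(z + 1)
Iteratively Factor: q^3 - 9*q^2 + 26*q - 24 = (q - 3)*(q^2 - 6*q + 8) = (q - 3)*(q - 2)*(q - 4)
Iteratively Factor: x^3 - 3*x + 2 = (x - 1)*(x^2 + x - 2) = (x - 1)^2*(x + 2)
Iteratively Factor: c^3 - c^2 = (c)*(c^2 - c) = c^2*(c - 1)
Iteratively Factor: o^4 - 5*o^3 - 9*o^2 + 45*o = (o + 3)*(o^3 - 8*o^2 + 15*o) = (o - 5)*(o + 3)*(o^2 - 3*o) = o*(o - 5)*(o + 3)*(o - 3)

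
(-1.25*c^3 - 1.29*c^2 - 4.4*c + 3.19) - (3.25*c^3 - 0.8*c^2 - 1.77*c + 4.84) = -4.5*c^3 - 0.49*c^2 - 2.63*c - 1.65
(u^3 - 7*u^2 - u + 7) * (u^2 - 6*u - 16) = u^5 - 13*u^4 + 25*u^3 + 125*u^2 - 26*u - 112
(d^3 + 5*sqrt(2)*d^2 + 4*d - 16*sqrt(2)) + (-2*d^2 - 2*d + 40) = d^3 - 2*d^2 + 5*sqrt(2)*d^2 + 2*d - 16*sqrt(2) + 40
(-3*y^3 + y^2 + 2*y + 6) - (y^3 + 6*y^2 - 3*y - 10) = -4*y^3 - 5*y^2 + 5*y + 16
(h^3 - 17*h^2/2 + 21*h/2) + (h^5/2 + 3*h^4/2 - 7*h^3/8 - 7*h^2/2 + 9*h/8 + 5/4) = h^5/2 + 3*h^4/2 + h^3/8 - 12*h^2 + 93*h/8 + 5/4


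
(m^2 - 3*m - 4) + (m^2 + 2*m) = 2*m^2 - m - 4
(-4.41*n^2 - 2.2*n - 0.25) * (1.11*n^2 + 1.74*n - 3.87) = -4.8951*n^4 - 10.1154*n^3 + 12.9612*n^2 + 8.079*n + 0.9675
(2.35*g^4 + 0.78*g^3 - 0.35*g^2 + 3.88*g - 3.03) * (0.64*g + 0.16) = 1.504*g^5 + 0.8752*g^4 - 0.0992*g^3 + 2.4272*g^2 - 1.3184*g - 0.4848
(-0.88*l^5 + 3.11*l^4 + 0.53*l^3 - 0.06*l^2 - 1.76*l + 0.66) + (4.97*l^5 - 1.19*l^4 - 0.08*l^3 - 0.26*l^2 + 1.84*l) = 4.09*l^5 + 1.92*l^4 + 0.45*l^3 - 0.32*l^2 + 0.0800000000000001*l + 0.66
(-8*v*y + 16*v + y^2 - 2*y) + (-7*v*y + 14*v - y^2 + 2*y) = -15*v*y + 30*v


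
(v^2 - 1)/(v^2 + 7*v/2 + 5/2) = 2*(v - 1)/(2*v + 5)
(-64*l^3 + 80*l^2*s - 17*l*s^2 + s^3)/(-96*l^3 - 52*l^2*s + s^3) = (8*l^2 - 9*l*s + s^2)/(12*l^2 + 8*l*s + s^2)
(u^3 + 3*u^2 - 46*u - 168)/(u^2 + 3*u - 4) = (u^2 - u - 42)/(u - 1)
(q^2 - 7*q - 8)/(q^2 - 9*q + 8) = (q + 1)/(q - 1)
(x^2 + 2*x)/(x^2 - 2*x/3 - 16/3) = 3*x/(3*x - 8)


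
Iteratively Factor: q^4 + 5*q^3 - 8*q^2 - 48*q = (q - 3)*(q^3 + 8*q^2 + 16*q) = (q - 3)*(q + 4)*(q^2 + 4*q) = (q - 3)*(q + 4)^2*(q)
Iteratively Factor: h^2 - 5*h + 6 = (h - 2)*(h - 3)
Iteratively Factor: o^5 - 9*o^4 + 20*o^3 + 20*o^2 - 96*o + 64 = (o - 1)*(o^4 - 8*o^3 + 12*o^2 + 32*o - 64) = (o - 1)*(o + 2)*(o^3 - 10*o^2 + 32*o - 32) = (o - 4)*(o - 1)*(o + 2)*(o^2 - 6*o + 8) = (o - 4)*(o - 2)*(o - 1)*(o + 2)*(o - 4)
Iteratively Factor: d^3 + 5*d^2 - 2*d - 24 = (d + 4)*(d^2 + d - 6) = (d - 2)*(d + 4)*(d + 3)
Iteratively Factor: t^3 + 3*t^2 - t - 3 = (t - 1)*(t^2 + 4*t + 3) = (t - 1)*(t + 1)*(t + 3)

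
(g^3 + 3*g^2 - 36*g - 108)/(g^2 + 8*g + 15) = (g^2 - 36)/(g + 5)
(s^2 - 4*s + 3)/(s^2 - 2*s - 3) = (s - 1)/(s + 1)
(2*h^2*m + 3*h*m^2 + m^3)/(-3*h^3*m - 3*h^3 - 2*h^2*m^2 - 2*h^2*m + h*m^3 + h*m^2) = m*(-2*h - m)/(h*(3*h*m + 3*h - m^2 - m))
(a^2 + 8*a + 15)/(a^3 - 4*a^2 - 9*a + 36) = (a + 5)/(a^2 - 7*a + 12)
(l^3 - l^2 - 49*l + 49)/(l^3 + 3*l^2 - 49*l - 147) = (l - 1)/(l + 3)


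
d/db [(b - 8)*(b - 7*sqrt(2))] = 2*b - 7*sqrt(2) - 8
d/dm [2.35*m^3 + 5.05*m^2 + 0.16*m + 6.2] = 7.05*m^2 + 10.1*m + 0.16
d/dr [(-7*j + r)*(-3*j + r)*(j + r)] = 11*j^2 - 18*j*r + 3*r^2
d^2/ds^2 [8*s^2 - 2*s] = 16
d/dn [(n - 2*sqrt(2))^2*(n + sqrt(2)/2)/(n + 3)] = (4*n^3 - 7*sqrt(2)*n^2 + 18*n^2 - 42*sqrt(2)*n - 8*sqrt(2) + 24)/(2*(n^2 + 6*n + 9))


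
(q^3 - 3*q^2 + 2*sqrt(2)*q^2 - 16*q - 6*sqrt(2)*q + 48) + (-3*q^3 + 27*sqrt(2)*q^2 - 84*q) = -2*q^3 - 3*q^2 + 29*sqrt(2)*q^2 - 100*q - 6*sqrt(2)*q + 48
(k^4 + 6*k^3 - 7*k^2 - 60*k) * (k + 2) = k^5 + 8*k^4 + 5*k^3 - 74*k^2 - 120*k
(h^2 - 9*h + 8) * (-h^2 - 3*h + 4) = -h^4 + 6*h^3 + 23*h^2 - 60*h + 32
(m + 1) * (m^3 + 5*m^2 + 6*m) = m^4 + 6*m^3 + 11*m^2 + 6*m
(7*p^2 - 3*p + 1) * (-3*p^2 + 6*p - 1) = -21*p^4 + 51*p^3 - 28*p^2 + 9*p - 1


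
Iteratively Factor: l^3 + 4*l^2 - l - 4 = (l + 1)*(l^2 + 3*l - 4) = (l + 1)*(l + 4)*(l - 1)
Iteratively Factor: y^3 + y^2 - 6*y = (y + 3)*(y^2 - 2*y) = y*(y + 3)*(y - 2)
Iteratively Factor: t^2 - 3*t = (t)*(t - 3)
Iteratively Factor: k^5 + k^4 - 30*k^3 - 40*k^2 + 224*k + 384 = (k - 4)*(k^4 + 5*k^3 - 10*k^2 - 80*k - 96) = (k - 4)*(k + 4)*(k^3 + k^2 - 14*k - 24) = (k - 4)*(k + 3)*(k + 4)*(k^2 - 2*k - 8) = (k - 4)^2*(k + 3)*(k + 4)*(k + 2)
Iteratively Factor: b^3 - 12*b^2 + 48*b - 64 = (b - 4)*(b^2 - 8*b + 16) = (b - 4)^2*(b - 4)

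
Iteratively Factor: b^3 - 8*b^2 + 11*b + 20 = (b - 4)*(b^2 - 4*b - 5) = (b - 5)*(b - 4)*(b + 1)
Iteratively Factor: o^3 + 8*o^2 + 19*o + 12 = (o + 3)*(o^2 + 5*o + 4) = (o + 3)*(o + 4)*(o + 1)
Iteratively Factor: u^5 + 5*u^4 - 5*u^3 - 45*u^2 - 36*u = (u + 4)*(u^4 + u^3 - 9*u^2 - 9*u) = u*(u + 4)*(u^3 + u^2 - 9*u - 9) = u*(u + 1)*(u + 4)*(u^2 - 9) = u*(u - 3)*(u + 1)*(u + 4)*(u + 3)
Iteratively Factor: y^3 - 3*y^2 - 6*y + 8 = (y - 4)*(y^2 + y - 2) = (y - 4)*(y + 2)*(y - 1)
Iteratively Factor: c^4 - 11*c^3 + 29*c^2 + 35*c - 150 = (c - 3)*(c^3 - 8*c^2 + 5*c + 50) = (c - 5)*(c - 3)*(c^2 - 3*c - 10) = (c - 5)^2*(c - 3)*(c + 2)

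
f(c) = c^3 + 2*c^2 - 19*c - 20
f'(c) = 3*c^2 + 4*c - 19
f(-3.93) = 24.86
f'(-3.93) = 11.61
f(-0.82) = -3.63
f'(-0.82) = -20.26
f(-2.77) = 26.72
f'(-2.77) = -7.06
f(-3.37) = 28.47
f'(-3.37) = 1.59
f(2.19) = -41.51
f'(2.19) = 4.15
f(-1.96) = 17.39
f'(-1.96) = -15.32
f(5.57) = 109.03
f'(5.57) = 96.35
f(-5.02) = -0.73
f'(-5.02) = 36.52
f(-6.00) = -50.00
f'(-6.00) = 65.00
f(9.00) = 700.00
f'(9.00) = 260.00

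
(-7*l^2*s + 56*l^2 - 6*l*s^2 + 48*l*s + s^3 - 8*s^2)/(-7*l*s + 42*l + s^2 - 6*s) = (l*s - 8*l + s^2 - 8*s)/(s - 6)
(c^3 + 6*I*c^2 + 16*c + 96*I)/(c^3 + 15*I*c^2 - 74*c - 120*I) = (c - 4*I)/(c + 5*I)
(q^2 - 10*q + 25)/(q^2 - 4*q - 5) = (q - 5)/(q + 1)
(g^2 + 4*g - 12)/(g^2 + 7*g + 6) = (g - 2)/(g + 1)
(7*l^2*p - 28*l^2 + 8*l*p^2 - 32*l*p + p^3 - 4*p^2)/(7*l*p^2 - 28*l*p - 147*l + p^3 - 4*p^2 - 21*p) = (l*p - 4*l + p^2 - 4*p)/(p^2 - 4*p - 21)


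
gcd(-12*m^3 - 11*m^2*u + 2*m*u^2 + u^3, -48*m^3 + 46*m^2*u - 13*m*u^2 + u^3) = -3*m + u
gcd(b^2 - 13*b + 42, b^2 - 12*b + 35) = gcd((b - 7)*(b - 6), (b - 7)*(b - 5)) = b - 7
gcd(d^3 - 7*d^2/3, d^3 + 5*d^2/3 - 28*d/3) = d^2 - 7*d/3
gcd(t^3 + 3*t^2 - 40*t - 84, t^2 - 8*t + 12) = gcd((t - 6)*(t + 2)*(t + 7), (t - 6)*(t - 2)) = t - 6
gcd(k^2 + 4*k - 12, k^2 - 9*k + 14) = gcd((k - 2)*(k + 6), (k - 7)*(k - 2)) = k - 2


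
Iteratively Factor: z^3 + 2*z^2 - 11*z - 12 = (z + 1)*(z^2 + z - 12) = (z - 3)*(z + 1)*(z + 4)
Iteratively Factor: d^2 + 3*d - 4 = (d - 1)*(d + 4)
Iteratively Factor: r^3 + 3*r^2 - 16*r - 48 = (r - 4)*(r^2 + 7*r + 12) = (r - 4)*(r + 4)*(r + 3)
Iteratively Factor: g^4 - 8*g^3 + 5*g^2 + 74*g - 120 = (g - 5)*(g^3 - 3*g^2 - 10*g + 24) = (g - 5)*(g - 4)*(g^2 + g - 6) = (g - 5)*(g - 4)*(g + 3)*(g - 2)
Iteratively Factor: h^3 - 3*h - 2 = (h - 2)*(h^2 + 2*h + 1) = (h - 2)*(h + 1)*(h + 1)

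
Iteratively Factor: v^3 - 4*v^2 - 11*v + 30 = (v - 5)*(v^2 + v - 6) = (v - 5)*(v + 3)*(v - 2)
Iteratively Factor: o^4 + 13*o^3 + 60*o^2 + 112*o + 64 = (o + 4)*(o^3 + 9*o^2 + 24*o + 16) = (o + 4)^2*(o^2 + 5*o + 4) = (o + 1)*(o + 4)^2*(o + 4)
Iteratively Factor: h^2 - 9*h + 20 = (h - 5)*(h - 4)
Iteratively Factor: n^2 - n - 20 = (n + 4)*(n - 5)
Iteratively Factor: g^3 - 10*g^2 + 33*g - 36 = (g - 3)*(g^2 - 7*g + 12) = (g - 3)^2*(g - 4)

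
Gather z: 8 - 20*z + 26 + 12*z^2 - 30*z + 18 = 12*z^2 - 50*z + 52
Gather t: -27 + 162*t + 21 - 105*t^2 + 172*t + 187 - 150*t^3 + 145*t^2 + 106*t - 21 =-150*t^3 + 40*t^2 + 440*t + 160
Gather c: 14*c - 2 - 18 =14*c - 20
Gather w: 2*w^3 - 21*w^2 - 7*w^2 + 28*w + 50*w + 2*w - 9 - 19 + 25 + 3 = 2*w^3 - 28*w^2 + 80*w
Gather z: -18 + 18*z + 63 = 18*z + 45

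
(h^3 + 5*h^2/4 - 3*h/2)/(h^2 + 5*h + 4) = h*(4*h^2 + 5*h - 6)/(4*(h^2 + 5*h + 4))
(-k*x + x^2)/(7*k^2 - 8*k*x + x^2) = x/(-7*k + x)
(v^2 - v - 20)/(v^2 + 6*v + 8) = (v - 5)/(v + 2)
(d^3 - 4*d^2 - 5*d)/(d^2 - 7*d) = (d^2 - 4*d - 5)/(d - 7)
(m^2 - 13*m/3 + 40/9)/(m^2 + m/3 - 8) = (m - 5/3)/(m + 3)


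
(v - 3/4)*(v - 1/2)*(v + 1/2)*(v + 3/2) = v^4 + 3*v^3/4 - 11*v^2/8 - 3*v/16 + 9/32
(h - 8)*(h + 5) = h^2 - 3*h - 40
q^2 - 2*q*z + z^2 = (-q + z)^2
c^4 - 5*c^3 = c^3*(c - 5)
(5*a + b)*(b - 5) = 5*a*b - 25*a + b^2 - 5*b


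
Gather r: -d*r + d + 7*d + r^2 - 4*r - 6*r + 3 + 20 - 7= 8*d + r^2 + r*(-d - 10) + 16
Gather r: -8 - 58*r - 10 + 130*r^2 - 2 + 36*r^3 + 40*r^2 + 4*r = 36*r^3 + 170*r^2 - 54*r - 20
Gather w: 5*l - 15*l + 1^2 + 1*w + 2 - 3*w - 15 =-10*l - 2*w - 12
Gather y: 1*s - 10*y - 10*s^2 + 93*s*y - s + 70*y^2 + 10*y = -10*s^2 + 93*s*y + 70*y^2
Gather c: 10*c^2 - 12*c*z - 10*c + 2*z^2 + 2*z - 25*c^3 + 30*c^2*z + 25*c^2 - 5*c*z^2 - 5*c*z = -25*c^3 + c^2*(30*z + 35) + c*(-5*z^2 - 17*z - 10) + 2*z^2 + 2*z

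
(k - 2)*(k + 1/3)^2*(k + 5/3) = k^4 + k^3/3 - 31*k^2/9 - 61*k/27 - 10/27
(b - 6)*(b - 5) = b^2 - 11*b + 30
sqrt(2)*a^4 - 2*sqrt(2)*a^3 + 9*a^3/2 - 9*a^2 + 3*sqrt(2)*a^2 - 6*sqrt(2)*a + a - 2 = (a - 2)*(a + sqrt(2))^2*(sqrt(2)*a + 1/2)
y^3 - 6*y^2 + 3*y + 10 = (y - 5)*(y - 2)*(y + 1)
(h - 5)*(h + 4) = h^2 - h - 20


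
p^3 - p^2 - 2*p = p*(p - 2)*(p + 1)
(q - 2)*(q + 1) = q^2 - q - 2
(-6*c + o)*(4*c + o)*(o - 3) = -24*c^2*o + 72*c^2 - 2*c*o^2 + 6*c*o + o^3 - 3*o^2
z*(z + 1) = z^2 + z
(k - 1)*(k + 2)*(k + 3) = k^3 + 4*k^2 + k - 6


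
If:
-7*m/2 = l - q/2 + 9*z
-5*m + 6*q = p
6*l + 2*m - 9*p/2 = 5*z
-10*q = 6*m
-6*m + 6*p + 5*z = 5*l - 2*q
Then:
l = 0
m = 0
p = 0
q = 0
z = 0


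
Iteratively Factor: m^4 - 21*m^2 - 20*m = (m + 1)*(m^3 - m^2 - 20*m) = m*(m + 1)*(m^2 - m - 20) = m*(m - 5)*(m + 1)*(m + 4)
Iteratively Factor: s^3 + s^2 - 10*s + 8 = (s + 4)*(s^2 - 3*s + 2) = (s - 1)*(s + 4)*(s - 2)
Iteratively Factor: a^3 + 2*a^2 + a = (a)*(a^2 + 2*a + 1) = a*(a + 1)*(a + 1)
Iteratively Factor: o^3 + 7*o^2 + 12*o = (o + 4)*(o^2 + 3*o) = o*(o + 4)*(o + 3)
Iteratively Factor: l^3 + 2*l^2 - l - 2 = (l - 1)*(l^2 + 3*l + 2) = (l - 1)*(l + 1)*(l + 2)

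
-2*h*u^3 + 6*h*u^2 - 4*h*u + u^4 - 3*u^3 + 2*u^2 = u*(-2*h + u)*(u - 2)*(u - 1)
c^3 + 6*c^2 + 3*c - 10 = (c - 1)*(c + 2)*(c + 5)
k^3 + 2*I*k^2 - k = k*(k + I)^2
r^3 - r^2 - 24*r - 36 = (r - 6)*(r + 2)*(r + 3)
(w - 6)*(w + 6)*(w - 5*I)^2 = w^4 - 10*I*w^3 - 61*w^2 + 360*I*w + 900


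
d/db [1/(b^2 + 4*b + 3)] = 2*(-b - 2)/(b^2 + 4*b + 3)^2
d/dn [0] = 0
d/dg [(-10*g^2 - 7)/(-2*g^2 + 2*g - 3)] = 2*(-10*g^2 + 16*g + 7)/(4*g^4 - 8*g^3 + 16*g^2 - 12*g + 9)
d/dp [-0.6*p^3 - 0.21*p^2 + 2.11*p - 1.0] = -1.8*p^2 - 0.42*p + 2.11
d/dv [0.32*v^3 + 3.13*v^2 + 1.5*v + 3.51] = 0.96*v^2 + 6.26*v + 1.5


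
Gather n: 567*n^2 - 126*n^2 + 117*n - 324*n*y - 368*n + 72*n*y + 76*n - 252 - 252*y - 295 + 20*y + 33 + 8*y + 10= 441*n^2 + n*(-252*y - 175) - 224*y - 504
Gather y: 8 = 8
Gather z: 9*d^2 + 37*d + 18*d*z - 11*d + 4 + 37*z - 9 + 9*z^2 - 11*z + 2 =9*d^2 + 26*d + 9*z^2 + z*(18*d + 26) - 3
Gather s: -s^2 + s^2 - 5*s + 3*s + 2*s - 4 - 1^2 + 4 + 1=0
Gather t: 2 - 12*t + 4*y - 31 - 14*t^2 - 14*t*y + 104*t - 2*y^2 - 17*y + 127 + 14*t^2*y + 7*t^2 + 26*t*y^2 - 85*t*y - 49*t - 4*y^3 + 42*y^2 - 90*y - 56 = t^2*(14*y - 7) + t*(26*y^2 - 99*y + 43) - 4*y^3 + 40*y^2 - 103*y + 42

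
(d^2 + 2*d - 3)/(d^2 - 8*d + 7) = (d + 3)/(d - 7)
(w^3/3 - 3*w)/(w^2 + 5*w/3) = (w^2 - 9)/(3*w + 5)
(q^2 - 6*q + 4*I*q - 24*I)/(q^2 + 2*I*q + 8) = (q - 6)/(q - 2*I)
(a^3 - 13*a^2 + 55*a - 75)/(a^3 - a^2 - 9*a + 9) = (a^2 - 10*a + 25)/(a^2 + 2*a - 3)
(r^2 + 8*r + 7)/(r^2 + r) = (r + 7)/r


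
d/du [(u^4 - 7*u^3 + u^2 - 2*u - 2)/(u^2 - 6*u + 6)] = (2*u^5 - 25*u^4 + 108*u^3 - 130*u^2 + 16*u - 24)/(u^4 - 12*u^3 + 48*u^2 - 72*u + 36)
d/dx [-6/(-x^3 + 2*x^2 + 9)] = 6*x*(4 - 3*x)/(-x^3 + 2*x^2 + 9)^2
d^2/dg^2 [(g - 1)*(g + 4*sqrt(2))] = 2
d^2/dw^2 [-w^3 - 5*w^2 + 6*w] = -6*w - 10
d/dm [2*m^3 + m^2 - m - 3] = 6*m^2 + 2*m - 1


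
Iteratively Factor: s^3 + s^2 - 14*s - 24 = (s - 4)*(s^2 + 5*s + 6) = (s - 4)*(s + 3)*(s + 2)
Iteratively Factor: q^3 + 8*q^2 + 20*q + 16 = (q + 4)*(q^2 + 4*q + 4) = (q + 2)*(q + 4)*(q + 2)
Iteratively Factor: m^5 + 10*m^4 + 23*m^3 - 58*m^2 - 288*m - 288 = (m + 2)*(m^4 + 8*m^3 + 7*m^2 - 72*m - 144) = (m + 2)*(m + 3)*(m^3 + 5*m^2 - 8*m - 48) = (m + 2)*(m + 3)*(m + 4)*(m^2 + m - 12) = (m - 3)*(m + 2)*(m + 3)*(m + 4)*(m + 4)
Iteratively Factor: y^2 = (y)*(y)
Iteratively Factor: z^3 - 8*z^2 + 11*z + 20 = (z + 1)*(z^2 - 9*z + 20) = (z - 5)*(z + 1)*(z - 4)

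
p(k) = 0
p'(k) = 0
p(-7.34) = 0.00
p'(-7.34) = 0.00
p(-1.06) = 0.00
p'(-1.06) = 0.00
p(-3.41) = 0.00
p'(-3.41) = 0.00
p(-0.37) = 0.00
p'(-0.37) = 0.00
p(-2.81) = 0.00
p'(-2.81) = 0.00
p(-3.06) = 0.00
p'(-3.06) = 0.00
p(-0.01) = 0.00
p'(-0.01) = 0.00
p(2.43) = 0.00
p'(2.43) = 0.00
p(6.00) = 0.00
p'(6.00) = 0.00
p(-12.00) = 0.00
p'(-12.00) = 0.00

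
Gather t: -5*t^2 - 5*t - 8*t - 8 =-5*t^2 - 13*t - 8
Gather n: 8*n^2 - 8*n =8*n^2 - 8*n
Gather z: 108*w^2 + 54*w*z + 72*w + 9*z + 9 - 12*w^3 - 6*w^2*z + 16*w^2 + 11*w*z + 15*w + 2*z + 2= -12*w^3 + 124*w^2 + 87*w + z*(-6*w^2 + 65*w + 11) + 11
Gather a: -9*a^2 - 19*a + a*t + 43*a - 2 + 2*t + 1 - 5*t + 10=-9*a^2 + a*(t + 24) - 3*t + 9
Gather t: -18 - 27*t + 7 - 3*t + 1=-30*t - 10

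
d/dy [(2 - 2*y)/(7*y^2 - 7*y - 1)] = 2*(7*y^2 - 14*y + 8)/(49*y^4 - 98*y^3 + 35*y^2 + 14*y + 1)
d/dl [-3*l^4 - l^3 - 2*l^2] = l*(-12*l^2 - 3*l - 4)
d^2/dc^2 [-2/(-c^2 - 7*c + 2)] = 4*(-c^2 - 7*c + (2*c + 7)^2 + 2)/(c^2 + 7*c - 2)^3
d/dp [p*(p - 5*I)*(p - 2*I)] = 3*p^2 - 14*I*p - 10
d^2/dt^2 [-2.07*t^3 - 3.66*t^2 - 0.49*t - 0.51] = -12.42*t - 7.32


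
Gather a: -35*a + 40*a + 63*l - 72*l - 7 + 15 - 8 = 5*a - 9*l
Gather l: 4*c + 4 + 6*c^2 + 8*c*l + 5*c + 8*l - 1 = 6*c^2 + 9*c + l*(8*c + 8) + 3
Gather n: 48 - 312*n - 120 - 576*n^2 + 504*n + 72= -576*n^2 + 192*n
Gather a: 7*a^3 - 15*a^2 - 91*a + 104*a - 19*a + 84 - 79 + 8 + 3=7*a^3 - 15*a^2 - 6*a + 16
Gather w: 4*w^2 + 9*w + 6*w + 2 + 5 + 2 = 4*w^2 + 15*w + 9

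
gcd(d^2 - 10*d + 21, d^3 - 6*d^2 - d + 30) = d - 3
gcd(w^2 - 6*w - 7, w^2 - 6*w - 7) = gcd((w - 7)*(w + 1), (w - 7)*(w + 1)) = w^2 - 6*w - 7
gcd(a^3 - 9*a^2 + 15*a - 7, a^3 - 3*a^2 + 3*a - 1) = a^2 - 2*a + 1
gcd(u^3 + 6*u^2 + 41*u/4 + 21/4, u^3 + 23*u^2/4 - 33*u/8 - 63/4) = u + 3/2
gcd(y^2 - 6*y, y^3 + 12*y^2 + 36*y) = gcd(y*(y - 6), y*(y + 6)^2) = y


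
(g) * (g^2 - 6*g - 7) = g^3 - 6*g^2 - 7*g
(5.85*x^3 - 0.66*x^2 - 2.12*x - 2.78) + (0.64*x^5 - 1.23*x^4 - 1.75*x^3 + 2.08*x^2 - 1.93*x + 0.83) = 0.64*x^5 - 1.23*x^4 + 4.1*x^3 + 1.42*x^2 - 4.05*x - 1.95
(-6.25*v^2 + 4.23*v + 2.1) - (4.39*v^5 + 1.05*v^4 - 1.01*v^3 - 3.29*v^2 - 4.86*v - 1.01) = -4.39*v^5 - 1.05*v^4 + 1.01*v^3 - 2.96*v^2 + 9.09*v + 3.11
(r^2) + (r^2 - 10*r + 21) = 2*r^2 - 10*r + 21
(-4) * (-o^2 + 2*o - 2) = 4*o^2 - 8*o + 8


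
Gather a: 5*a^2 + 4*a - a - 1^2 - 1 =5*a^2 + 3*a - 2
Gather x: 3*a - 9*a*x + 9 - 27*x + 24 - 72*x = 3*a + x*(-9*a - 99) + 33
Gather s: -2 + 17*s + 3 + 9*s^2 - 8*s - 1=9*s^2 + 9*s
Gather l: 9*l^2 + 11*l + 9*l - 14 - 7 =9*l^2 + 20*l - 21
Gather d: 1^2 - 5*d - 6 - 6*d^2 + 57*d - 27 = -6*d^2 + 52*d - 32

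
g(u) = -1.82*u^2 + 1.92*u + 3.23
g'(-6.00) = 23.76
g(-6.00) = -73.81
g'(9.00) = -30.84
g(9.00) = -126.91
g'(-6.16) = 24.34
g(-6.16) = -77.66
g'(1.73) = -4.38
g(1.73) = 1.10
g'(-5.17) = 20.74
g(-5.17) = -55.34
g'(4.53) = -14.57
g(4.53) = -25.42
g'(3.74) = -11.69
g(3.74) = -15.05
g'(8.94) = -30.62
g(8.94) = -125.07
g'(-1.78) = 8.40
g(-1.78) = -5.95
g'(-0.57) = 3.99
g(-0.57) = 1.54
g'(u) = 1.92 - 3.64*u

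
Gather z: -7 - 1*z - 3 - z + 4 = -2*z - 6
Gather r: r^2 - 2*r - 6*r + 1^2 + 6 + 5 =r^2 - 8*r + 12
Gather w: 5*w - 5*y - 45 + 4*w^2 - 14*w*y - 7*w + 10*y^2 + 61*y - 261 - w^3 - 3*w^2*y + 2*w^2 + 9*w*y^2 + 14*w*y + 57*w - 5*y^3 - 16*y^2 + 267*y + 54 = -w^3 + w^2*(6 - 3*y) + w*(9*y^2 + 55) - 5*y^3 - 6*y^2 + 323*y - 252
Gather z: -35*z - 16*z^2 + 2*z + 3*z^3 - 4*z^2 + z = 3*z^3 - 20*z^2 - 32*z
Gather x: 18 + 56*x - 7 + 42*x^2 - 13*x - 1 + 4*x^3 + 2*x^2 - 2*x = 4*x^3 + 44*x^2 + 41*x + 10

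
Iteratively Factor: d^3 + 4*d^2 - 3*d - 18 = (d - 2)*(d^2 + 6*d + 9) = (d - 2)*(d + 3)*(d + 3)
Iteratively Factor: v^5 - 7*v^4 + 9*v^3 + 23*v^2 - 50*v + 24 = (v - 4)*(v^4 - 3*v^3 - 3*v^2 + 11*v - 6) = (v - 4)*(v - 1)*(v^3 - 2*v^2 - 5*v + 6) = (v - 4)*(v - 3)*(v - 1)*(v^2 + v - 2) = (v - 4)*(v - 3)*(v - 1)*(v + 2)*(v - 1)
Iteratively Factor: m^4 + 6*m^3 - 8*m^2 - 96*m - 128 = (m - 4)*(m^3 + 10*m^2 + 32*m + 32) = (m - 4)*(m + 4)*(m^2 + 6*m + 8) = (m - 4)*(m + 4)^2*(m + 2)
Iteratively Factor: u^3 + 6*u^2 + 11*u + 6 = (u + 1)*(u^2 + 5*u + 6) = (u + 1)*(u + 2)*(u + 3)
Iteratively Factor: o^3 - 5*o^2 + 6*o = (o - 2)*(o^2 - 3*o) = o*(o - 2)*(o - 3)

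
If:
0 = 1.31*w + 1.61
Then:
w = -1.23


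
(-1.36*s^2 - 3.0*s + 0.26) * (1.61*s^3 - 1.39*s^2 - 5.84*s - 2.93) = -2.1896*s^5 - 2.9396*s^4 + 12.531*s^3 + 21.1434*s^2 + 7.2716*s - 0.7618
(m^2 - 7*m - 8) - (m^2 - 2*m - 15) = 7 - 5*m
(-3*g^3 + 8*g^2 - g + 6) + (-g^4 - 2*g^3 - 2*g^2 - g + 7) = -g^4 - 5*g^3 + 6*g^2 - 2*g + 13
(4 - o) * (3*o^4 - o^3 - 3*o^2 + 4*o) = -3*o^5 + 13*o^4 - o^3 - 16*o^2 + 16*o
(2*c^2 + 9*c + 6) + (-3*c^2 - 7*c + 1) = -c^2 + 2*c + 7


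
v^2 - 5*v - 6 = (v - 6)*(v + 1)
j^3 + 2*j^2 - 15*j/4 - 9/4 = (j - 3/2)*(j + 1/2)*(j + 3)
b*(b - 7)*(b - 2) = b^3 - 9*b^2 + 14*b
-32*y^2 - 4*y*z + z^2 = (-8*y + z)*(4*y + z)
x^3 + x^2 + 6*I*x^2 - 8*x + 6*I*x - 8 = (x + 1)*(x + 2*I)*(x + 4*I)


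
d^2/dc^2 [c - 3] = 0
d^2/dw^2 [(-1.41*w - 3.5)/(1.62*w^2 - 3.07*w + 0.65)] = (-(1.41*w + 3.5)*(3.24*w - 3.07)*(6.48*w - 6.14) + (13.7052*w + 2.6826)*(1.62*w^2 - 3.07*w + 0.65))/(1.62*w^2 - 3.07*w + 0.65)^3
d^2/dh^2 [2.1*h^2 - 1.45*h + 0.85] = 4.20000000000000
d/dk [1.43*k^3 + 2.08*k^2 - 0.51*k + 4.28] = 4.29*k^2 + 4.16*k - 0.51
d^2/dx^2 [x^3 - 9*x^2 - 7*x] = 6*x - 18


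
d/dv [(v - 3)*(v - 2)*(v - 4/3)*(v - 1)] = 4*v^3 - 22*v^2 + 38*v - 62/3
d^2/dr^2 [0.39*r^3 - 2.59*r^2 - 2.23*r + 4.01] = 2.34*r - 5.18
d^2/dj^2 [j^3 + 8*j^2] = 6*j + 16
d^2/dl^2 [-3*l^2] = -6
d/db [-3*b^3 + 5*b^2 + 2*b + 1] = -9*b^2 + 10*b + 2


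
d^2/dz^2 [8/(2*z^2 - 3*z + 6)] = 16*(-4*z^2 + 6*z + (4*z - 3)^2 - 12)/(2*z^2 - 3*z + 6)^3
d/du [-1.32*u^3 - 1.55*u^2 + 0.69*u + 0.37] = -3.96*u^2 - 3.1*u + 0.69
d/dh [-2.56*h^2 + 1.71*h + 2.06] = 1.71 - 5.12*h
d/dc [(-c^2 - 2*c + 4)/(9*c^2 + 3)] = 2*(3*c^2 - 13*c - 1)/(3*(9*c^4 + 6*c^2 + 1))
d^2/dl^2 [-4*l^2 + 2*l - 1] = -8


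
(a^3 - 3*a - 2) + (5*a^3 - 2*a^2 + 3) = 6*a^3 - 2*a^2 - 3*a + 1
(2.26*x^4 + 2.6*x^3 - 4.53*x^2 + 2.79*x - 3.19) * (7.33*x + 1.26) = 16.5658*x^5 + 21.9056*x^4 - 29.9289*x^3 + 14.7429*x^2 - 19.8673*x - 4.0194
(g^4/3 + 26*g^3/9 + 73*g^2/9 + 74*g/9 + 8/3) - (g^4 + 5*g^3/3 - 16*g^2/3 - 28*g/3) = -2*g^4/3 + 11*g^3/9 + 121*g^2/9 + 158*g/9 + 8/3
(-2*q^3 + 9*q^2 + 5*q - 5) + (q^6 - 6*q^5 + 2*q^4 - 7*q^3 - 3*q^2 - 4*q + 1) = q^6 - 6*q^5 + 2*q^4 - 9*q^3 + 6*q^2 + q - 4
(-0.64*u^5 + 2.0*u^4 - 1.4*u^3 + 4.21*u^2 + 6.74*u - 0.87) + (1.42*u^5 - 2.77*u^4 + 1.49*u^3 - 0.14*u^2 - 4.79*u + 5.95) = 0.78*u^5 - 0.77*u^4 + 0.0900000000000001*u^3 + 4.07*u^2 + 1.95*u + 5.08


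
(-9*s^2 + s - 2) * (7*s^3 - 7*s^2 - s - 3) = -63*s^5 + 70*s^4 - 12*s^3 + 40*s^2 - s + 6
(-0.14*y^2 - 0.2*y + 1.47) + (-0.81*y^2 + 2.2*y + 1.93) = -0.95*y^2 + 2.0*y + 3.4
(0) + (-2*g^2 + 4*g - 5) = -2*g^2 + 4*g - 5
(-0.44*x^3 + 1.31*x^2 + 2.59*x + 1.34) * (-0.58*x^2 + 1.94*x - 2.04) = 0.2552*x^5 - 1.6134*x^4 + 1.9368*x^3 + 1.575*x^2 - 2.684*x - 2.7336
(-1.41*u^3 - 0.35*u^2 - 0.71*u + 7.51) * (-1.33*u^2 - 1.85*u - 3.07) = 1.8753*u^5 + 3.074*u^4 + 5.9205*u^3 - 7.6003*u^2 - 11.7138*u - 23.0557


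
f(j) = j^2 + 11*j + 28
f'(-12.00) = -13.00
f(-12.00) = 40.00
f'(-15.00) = -19.00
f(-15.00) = 88.00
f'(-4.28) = 2.44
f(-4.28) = -0.76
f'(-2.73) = 5.54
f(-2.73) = 5.42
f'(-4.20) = 2.60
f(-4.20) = -0.56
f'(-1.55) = 7.90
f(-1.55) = 13.35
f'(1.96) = 14.92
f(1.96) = 53.40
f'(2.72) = 16.44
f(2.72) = 65.32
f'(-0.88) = 9.24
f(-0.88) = 19.09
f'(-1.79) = 7.42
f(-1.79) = 11.51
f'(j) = 2*j + 11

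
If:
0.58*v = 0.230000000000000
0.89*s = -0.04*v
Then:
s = -0.02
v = 0.40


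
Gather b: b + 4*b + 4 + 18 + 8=5*b + 30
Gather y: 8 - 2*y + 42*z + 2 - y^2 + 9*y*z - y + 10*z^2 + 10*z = -y^2 + y*(9*z - 3) + 10*z^2 + 52*z + 10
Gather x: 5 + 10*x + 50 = 10*x + 55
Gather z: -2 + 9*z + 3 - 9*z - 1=0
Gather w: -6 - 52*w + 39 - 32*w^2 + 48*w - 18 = -32*w^2 - 4*w + 15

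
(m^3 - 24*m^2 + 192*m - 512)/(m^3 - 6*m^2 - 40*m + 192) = (m^2 - 16*m + 64)/(m^2 + 2*m - 24)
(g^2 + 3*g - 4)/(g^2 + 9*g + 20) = (g - 1)/(g + 5)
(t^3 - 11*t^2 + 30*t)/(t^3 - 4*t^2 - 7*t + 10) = t*(t - 6)/(t^2 + t - 2)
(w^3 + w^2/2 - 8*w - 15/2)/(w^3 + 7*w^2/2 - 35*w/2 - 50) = (w^2 - 2*w - 3)/(w^2 + w - 20)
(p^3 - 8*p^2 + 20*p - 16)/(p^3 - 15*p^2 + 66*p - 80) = (p^2 - 6*p + 8)/(p^2 - 13*p + 40)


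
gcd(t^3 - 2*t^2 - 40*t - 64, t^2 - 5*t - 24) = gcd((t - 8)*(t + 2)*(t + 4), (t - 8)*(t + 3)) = t - 8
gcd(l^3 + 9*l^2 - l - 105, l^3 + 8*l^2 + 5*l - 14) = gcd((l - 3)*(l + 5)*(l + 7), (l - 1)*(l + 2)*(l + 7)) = l + 7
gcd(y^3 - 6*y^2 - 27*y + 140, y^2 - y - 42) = y - 7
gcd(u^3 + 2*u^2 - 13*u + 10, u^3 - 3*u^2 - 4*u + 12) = u - 2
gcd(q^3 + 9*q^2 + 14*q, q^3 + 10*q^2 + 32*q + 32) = q + 2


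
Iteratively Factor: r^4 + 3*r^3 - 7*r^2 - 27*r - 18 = (r + 2)*(r^3 + r^2 - 9*r - 9) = (r + 1)*(r + 2)*(r^2 - 9) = (r + 1)*(r + 2)*(r + 3)*(r - 3)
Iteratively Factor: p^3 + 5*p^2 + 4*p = (p)*(p^2 + 5*p + 4) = p*(p + 1)*(p + 4)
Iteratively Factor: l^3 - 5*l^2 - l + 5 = (l - 5)*(l^2 - 1) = (l - 5)*(l + 1)*(l - 1)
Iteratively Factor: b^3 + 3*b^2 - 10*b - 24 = (b + 2)*(b^2 + b - 12) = (b - 3)*(b + 2)*(b + 4)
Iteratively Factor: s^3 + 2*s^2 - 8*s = (s - 2)*(s^2 + 4*s) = (s - 2)*(s + 4)*(s)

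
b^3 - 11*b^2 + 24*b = b*(b - 8)*(b - 3)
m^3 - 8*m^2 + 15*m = m*(m - 5)*(m - 3)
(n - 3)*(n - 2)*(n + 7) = n^3 + 2*n^2 - 29*n + 42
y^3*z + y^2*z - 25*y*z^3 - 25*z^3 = (y - 5*z)*(y + 5*z)*(y*z + z)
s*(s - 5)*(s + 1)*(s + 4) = s^4 - 21*s^2 - 20*s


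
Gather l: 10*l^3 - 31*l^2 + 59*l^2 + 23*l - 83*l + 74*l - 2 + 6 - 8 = 10*l^3 + 28*l^2 + 14*l - 4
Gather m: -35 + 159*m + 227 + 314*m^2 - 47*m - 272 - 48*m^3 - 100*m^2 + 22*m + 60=-48*m^3 + 214*m^2 + 134*m - 20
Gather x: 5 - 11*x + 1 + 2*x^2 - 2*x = 2*x^2 - 13*x + 6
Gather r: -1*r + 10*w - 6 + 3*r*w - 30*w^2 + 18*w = r*(3*w - 1) - 30*w^2 + 28*w - 6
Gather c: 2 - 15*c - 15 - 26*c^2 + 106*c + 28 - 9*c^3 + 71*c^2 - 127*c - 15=-9*c^3 + 45*c^2 - 36*c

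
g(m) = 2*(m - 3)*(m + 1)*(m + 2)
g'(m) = 2*(m - 3)*(m + 1) + 2*(m - 3)*(m + 2) + 2*(m + 1)*(m + 2)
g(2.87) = -4.90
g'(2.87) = 35.42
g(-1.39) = 2.09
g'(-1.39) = -2.41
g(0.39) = -17.34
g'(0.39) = -13.09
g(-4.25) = -106.03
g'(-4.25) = 94.38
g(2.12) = -22.62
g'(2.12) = 12.97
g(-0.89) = -0.95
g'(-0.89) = -9.25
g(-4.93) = -182.63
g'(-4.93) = 131.83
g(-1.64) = 2.14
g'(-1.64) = 2.14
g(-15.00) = -6552.00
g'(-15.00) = 1336.00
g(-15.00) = -6552.00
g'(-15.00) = 1336.00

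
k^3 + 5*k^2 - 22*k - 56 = (k - 4)*(k + 2)*(k + 7)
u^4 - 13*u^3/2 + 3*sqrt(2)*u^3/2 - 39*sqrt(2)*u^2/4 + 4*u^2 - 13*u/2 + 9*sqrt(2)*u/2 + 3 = (u - 6)*(u - 1/2)*(u + sqrt(2)/2)*(u + sqrt(2))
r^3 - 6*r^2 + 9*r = r*(r - 3)^2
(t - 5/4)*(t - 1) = t^2 - 9*t/4 + 5/4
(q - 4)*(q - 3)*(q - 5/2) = q^3 - 19*q^2/2 + 59*q/2 - 30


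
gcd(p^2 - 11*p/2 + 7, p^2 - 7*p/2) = p - 7/2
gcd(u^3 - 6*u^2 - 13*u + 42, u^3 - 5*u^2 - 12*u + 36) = u^2 + u - 6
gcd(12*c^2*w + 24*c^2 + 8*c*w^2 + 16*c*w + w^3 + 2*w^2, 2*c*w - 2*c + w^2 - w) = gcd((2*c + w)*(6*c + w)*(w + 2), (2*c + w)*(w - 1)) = 2*c + w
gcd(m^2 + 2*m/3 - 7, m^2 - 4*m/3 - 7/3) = m - 7/3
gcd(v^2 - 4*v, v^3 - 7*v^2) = v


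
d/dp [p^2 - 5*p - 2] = 2*p - 5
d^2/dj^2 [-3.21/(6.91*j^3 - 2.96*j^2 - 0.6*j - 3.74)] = ((133.0866*j - 19.0032)*(-6.91*j^3 + 2.96*j^2 + 0.6*j + 3.74) + 3.21*(-41.46*j^2 + 11.84*j + 1.2)*(-20.73*j^2 + 5.92*j + 0.6))/(-6.91*j^3 + 2.96*j^2 + 0.6*j + 3.74)^3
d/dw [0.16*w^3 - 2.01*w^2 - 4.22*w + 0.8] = 0.48*w^2 - 4.02*w - 4.22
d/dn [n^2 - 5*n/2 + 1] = 2*n - 5/2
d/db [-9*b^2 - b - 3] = -18*b - 1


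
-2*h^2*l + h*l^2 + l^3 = l*(-h + l)*(2*h + l)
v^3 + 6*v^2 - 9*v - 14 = (v - 2)*(v + 1)*(v + 7)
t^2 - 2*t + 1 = (t - 1)^2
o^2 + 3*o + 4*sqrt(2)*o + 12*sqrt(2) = (o + 3)*(o + 4*sqrt(2))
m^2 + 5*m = m*(m + 5)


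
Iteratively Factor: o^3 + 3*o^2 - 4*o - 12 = (o + 3)*(o^2 - 4) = (o - 2)*(o + 3)*(o + 2)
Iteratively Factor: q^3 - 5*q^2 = (q)*(q^2 - 5*q) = q^2*(q - 5)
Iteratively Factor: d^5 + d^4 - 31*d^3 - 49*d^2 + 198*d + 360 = (d + 2)*(d^4 - d^3 - 29*d^2 + 9*d + 180) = (d + 2)*(d + 3)*(d^3 - 4*d^2 - 17*d + 60) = (d + 2)*(d + 3)*(d + 4)*(d^2 - 8*d + 15) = (d - 3)*(d + 2)*(d + 3)*(d + 4)*(d - 5)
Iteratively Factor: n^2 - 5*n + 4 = (n - 1)*(n - 4)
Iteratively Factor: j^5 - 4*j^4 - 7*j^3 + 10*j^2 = (j)*(j^4 - 4*j^3 - 7*j^2 + 10*j) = j*(j - 5)*(j^3 + j^2 - 2*j) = j^2*(j - 5)*(j^2 + j - 2) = j^2*(j - 5)*(j - 1)*(j + 2)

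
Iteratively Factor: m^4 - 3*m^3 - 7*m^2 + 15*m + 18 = (m + 2)*(m^3 - 5*m^2 + 3*m + 9) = (m - 3)*(m + 2)*(m^2 - 2*m - 3) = (m - 3)*(m + 1)*(m + 2)*(m - 3)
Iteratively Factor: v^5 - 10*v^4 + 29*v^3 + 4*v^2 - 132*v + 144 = (v - 4)*(v^4 - 6*v^3 + 5*v^2 + 24*v - 36) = (v - 4)*(v + 2)*(v^3 - 8*v^2 + 21*v - 18) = (v - 4)*(v - 3)*(v + 2)*(v^2 - 5*v + 6) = (v - 4)*(v - 3)*(v - 2)*(v + 2)*(v - 3)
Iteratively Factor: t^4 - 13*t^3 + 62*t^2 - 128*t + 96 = (t - 4)*(t^3 - 9*t^2 + 26*t - 24) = (t - 4)^2*(t^2 - 5*t + 6) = (t - 4)^2*(t - 2)*(t - 3)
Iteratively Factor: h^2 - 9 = (h + 3)*(h - 3)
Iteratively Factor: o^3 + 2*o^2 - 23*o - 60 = (o - 5)*(o^2 + 7*o + 12) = (o - 5)*(o + 3)*(o + 4)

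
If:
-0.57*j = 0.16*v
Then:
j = -0.280701754385965*v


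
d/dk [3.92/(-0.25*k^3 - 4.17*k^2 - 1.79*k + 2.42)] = (2.94*k^2 + 32.6928*k + 7.0168)/(0.25*k^3 + 4.17*k^2 + 1.79*k - 2.42)^2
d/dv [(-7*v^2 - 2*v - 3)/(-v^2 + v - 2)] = (-9*v^2 + 22*v + 7)/(v^4 - 2*v^3 + 5*v^2 - 4*v + 4)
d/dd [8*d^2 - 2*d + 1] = 16*d - 2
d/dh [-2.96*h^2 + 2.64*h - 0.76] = 2.64 - 5.92*h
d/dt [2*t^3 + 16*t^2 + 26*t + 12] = 6*t^2 + 32*t + 26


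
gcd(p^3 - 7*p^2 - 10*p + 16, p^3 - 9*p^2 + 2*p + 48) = p^2 - 6*p - 16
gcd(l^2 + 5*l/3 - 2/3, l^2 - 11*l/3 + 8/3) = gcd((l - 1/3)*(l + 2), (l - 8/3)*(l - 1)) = 1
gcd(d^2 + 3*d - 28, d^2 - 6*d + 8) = d - 4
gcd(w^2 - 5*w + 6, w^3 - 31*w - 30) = 1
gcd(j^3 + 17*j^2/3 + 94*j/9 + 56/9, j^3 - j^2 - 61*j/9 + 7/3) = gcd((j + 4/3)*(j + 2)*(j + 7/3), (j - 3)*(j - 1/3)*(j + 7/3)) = j + 7/3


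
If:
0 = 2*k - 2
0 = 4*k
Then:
No Solution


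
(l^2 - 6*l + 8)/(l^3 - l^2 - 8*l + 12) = (l - 4)/(l^2 + l - 6)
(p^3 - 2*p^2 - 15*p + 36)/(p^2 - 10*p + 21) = (p^2 + p - 12)/(p - 7)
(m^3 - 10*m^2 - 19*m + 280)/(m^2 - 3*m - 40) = m - 7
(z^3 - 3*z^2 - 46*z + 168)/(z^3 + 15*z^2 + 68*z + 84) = (z^2 - 10*z + 24)/(z^2 + 8*z + 12)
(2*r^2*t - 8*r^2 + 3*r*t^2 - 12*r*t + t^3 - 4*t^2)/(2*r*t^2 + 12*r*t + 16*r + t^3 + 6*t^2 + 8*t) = (r*t - 4*r + t^2 - 4*t)/(t^2 + 6*t + 8)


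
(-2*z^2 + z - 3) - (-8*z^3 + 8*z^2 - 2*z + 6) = 8*z^3 - 10*z^2 + 3*z - 9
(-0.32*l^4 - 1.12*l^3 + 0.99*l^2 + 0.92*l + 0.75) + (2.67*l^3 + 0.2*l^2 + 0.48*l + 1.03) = -0.32*l^4 + 1.55*l^3 + 1.19*l^2 + 1.4*l + 1.78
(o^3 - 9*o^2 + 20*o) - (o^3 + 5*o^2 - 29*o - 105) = -14*o^2 + 49*o + 105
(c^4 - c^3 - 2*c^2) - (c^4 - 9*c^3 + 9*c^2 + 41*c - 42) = 8*c^3 - 11*c^2 - 41*c + 42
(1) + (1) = 2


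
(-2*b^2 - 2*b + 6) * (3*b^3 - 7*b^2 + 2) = -6*b^5 + 8*b^4 + 32*b^3 - 46*b^2 - 4*b + 12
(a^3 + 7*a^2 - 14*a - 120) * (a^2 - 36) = a^5 + 7*a^4 - 50*a^3 - 372*a^2 + 504*a + 4320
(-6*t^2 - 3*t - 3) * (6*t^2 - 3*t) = -36*t^4 - 9*t^2 + 9*t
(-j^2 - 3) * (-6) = 6*j^2 + 18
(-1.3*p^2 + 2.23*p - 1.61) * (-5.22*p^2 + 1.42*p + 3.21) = 6.786*p^4 - 13.4866*p^3 + 7.3978*p^2 + 4.8721*p - 5.1681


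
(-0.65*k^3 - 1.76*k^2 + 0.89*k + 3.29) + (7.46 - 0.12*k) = -0.65*k^3 - 1.76*k^2 + 0.77*k + 10.75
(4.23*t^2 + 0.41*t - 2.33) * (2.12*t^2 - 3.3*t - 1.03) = 8.9676*t^4 - 13.0898*t^3 - 10.6495*t^2 + 7.2667*t + 2.3999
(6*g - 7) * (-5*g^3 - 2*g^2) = -30*g^4 + 23*g^3 + 14*g^2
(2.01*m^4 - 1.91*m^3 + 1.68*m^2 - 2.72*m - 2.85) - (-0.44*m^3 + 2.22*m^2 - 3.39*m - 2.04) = 2.01*m^4 - 1.47*m^3 - 0.54*m^2 + 0.67*m - 0.81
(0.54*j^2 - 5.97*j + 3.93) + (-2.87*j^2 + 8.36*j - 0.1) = -2.33*j^2 + 2.39*j + 3.83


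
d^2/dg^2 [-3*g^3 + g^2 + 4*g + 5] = 2 - 18*g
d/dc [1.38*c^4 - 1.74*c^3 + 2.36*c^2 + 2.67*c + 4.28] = 5.52*c^3 - 5.22*c^2 + 4.72*c + 2.67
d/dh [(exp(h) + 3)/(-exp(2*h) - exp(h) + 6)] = exp(h)/(exp(2*h) - 4*exp(h) + 4)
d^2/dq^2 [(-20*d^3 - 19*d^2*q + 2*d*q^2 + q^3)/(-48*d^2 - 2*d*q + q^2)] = d^2*(10784*d^3 + 8592*d^2*q + 1032*d*q^2 + 74*q^3)/(-110592*d^6 - 13824*d^5*q + 6336*d^4*q^2 + 568*d^3*q^3 - 132*d^2*q^4 - 6*d*q^5 + q^6)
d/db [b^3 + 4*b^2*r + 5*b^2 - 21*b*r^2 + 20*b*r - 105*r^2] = 3*b^2 + 8*b*r + 10*b - 21*r^2 + 20*r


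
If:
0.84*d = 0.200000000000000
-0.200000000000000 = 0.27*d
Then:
No Solution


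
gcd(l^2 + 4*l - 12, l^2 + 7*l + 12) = 1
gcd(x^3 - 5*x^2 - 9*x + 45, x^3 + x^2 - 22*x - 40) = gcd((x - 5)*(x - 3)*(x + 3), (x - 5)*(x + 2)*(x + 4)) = x - 5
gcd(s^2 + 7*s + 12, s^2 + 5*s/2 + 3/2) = 1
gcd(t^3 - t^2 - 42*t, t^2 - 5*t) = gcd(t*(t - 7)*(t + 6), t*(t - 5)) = t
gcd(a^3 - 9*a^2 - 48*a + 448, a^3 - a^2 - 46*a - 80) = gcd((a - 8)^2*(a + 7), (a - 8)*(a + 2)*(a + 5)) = a - 8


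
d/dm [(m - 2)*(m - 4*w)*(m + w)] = 3*m^2 - 6*m*w - 4*m - 4*w^2 + 6*w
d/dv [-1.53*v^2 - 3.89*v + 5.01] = -3.06*v - 3.89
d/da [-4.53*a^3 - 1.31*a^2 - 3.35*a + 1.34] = -13.59*a^2 - 2.62*a - 3.35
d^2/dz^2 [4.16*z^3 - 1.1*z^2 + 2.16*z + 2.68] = 24.96*z - 2.2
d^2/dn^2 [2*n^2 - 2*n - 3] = 4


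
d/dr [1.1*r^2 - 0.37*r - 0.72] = 2.2*r - 0.37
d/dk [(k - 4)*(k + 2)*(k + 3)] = 3*k^2 + 2*k - 14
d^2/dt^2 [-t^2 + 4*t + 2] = -2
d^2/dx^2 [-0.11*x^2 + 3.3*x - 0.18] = -0.220000000000000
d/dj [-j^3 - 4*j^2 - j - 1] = -3*j^2 - 8*j - 1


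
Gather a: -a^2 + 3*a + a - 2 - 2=-a^2 + 4*a - 4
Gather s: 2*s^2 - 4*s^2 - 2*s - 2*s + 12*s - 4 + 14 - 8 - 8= -2*s^2 + 8*s - 6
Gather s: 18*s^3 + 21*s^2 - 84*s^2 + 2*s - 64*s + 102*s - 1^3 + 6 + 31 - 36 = 18*s^3 - 63*s^2 + 40*s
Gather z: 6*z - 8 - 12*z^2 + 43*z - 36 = -12*z^2 + 49*z - 44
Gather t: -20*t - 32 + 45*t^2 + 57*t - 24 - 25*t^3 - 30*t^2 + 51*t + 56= -25*t^3 + 15*t^2 + 88*t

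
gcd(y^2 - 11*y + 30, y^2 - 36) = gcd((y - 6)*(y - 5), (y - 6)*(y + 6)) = y - 6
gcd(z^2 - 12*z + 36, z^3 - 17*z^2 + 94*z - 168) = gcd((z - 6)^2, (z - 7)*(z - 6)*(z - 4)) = z - 6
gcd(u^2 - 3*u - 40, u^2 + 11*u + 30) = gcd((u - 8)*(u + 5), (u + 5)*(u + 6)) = u + 5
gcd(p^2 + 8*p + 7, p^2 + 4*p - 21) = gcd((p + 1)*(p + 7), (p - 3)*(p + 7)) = p + 7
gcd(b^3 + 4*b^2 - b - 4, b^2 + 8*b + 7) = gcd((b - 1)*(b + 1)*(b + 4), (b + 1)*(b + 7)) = b + 1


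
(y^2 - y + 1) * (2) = 2*y^2 - 2*y + 2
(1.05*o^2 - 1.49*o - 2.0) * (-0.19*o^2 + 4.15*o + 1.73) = -0.1995*o^4 + 4.6406*o^3 - 3.987*o^2 - 10.8777*o - 3.46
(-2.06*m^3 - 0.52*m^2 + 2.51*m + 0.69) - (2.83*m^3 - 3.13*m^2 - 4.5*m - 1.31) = -4.89*m^3 + 2.61*m^2 + 7.01*m + 2.0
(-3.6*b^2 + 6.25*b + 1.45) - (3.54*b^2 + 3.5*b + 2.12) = -7.14*b^2 + 2.75*b - 0.67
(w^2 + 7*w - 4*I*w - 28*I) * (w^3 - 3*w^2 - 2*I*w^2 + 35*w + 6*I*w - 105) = w^5 + 4*w^4 - 6*I*w^4 + 6*w^3 - 24*I*w^3 + 108*w^2 - 14*I*w^2 - 567*w - 560*I*w + 2940*I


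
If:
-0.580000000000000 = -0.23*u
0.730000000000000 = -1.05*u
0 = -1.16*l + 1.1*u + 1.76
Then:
No Solution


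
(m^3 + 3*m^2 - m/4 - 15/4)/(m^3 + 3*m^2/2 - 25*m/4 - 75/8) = 2*(m - 1)/(2*m - 5)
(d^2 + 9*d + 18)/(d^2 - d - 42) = (d + 3)/(d - 7)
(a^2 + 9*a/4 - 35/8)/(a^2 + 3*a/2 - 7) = (a - 5/4)/(a - 2)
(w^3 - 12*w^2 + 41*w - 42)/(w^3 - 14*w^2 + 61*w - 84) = (w - 2)/(w - 4)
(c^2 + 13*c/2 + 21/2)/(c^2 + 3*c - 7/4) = 2*(c + 3)/(2*c - 1)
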